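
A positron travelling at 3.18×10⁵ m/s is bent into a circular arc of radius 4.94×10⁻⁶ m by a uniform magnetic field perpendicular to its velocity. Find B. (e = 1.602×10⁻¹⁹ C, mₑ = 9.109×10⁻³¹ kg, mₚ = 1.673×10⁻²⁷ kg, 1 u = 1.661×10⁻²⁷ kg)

From |q|vB = mv²/r, B = mv/(|q|r).
B = (9.109×10⁻³¹)(3.18×10⁵)/((1.602×10⁻¹⁹)(4.94×10⁻⁶)) ≈ 0.366 T.

B ≈ 0.366 T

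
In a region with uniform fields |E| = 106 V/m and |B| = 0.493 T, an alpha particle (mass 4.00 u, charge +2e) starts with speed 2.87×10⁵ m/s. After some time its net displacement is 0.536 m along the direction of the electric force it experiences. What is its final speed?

B does no work; ΔKE = |q|E d.
½mv_f² = ½mv₀² + |q|Ed = ½(6.644×10⁻²⁷)(2.87×10⁵)² + (3.204×10⁻¹⁹)(106)(0.536) ≈ 2.736×10⁻¹⁶ J + 1.820×10⁻¹⁷ J ≈ 2.918×10⁻¹⁶ J.
v_f = √(2·2.918×10⁻¹⁶/6.644×10⁻²⁷) ≈ 2.96×10⁵ m/s.

v_f ≈ 2.96×10⁵ m/s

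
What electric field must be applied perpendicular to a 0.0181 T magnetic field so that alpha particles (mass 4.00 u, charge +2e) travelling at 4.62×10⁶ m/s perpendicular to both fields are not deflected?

E = 8.36×10⁴ V/m

For straight-line motion qE = qvB, so E = vB.
E = 4.62×10⁶ × 0.0181 = 8.36×10⁴ V/m.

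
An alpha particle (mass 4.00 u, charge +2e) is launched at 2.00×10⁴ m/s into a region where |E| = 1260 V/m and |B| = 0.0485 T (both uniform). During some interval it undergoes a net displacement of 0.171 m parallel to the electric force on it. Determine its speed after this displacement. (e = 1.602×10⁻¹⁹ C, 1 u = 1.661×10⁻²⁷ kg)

B does no work; ΔKE = |q|E d.
½mv_f² = ½mv₀² + |q|Ed = ½(6.644×10⁻²⁷)(2.00×10⁴)² + (3.204×10⁻¹⁹)(1260)(0.171) ≈ 1.329×10⁻¹⁸ J + 6.903×10⁻¹⁷ J ≈ 7.036×10⁻¹⁷ J.
v_f = √(2·7.036×10⁻¹⁷/6.644×10⁻²⁷) ≈ 1.46×10⁵ m/s.

v_f ≈ 1.46×10⁵ m/s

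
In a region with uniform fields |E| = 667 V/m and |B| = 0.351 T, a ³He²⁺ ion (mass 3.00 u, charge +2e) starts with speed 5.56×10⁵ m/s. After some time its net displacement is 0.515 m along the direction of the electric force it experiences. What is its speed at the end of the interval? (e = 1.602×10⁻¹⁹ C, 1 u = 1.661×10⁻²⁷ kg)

v_f ≈ 5.94×10⁵ m/s

B does no work; ΔKE = |q|E d.
½mv_f² = ½mv₀² + |q|Ed = ½(4.983×10⁻²⁷)(5.56×10⁵)² + (3.204×10⁻¹⁹)(667)(0.515) ≈ 7.702×10⁻¹⁶ J + 1.101×10⁻¹⁶ J ≈ 8.803×10⁻¹⁶ J.
v_f = √(2·8.803×10⁻¹⁶/4.983×10⁻²⁷) ≈ 5.94×10⁵ m/s.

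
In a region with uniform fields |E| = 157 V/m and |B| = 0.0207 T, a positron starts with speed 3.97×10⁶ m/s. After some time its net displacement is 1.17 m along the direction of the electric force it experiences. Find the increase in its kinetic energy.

ΔKE ≈ 2.94×10⁻¹⁷ J

The magnetic force is always ⟂ v and does no work; only the electric force changes KE.
ΔKE = F_E · d = |q|E d = (1.602×10⁻¹⁹)(157)(1.17) ≈ 2.94×10⁻¹⁷ J.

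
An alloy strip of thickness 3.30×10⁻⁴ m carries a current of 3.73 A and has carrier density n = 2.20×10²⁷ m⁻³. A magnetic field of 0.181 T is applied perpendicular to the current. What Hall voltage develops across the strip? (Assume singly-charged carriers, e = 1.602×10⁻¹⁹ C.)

V_H ≈ 5.80×10⁻⁶ V

V_H = IB/(n e t).
V_H = (3.73)(0.181)/((2.20×10²⁷)(1.602×10⁻¹⁹)(3.30×10⁻⁴)) ≈ 5.80×10⁻⁶ V.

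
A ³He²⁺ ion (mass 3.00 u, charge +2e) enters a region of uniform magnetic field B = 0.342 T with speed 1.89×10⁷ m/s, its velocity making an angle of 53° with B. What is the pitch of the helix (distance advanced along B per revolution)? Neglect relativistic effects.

p ≈ 3.25 m

v∥ = v cosθ = 1.89×10⁷·cos53° ≈ 1.137×10⁷ m/s.
T = 2πm/(|q|B) = 2π(4.983×10⁻²⁷)/((3.204×10⁻¹⁹)(0.342)) ≈ 2.857×10⁻⁷ s.
pitch = v∥ T = (1.137×10⁷)(2.857×10⁻⁷) ≈ 3.25 m.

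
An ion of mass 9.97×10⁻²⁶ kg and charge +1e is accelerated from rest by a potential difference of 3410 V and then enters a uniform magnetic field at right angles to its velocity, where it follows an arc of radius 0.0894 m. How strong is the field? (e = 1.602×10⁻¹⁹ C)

v = √(2|q|V/m) = √(2·1.602×10⁻¹⁹·3410/9.97×10⁻²⁶) ≈ 1.047×10⁵ m/s.
B = mv/(|q|r) = (9.97×10⁻²⁶)(1.047×10⁵)/((1.602×10⁻¹⁹)(0.0894)) ≈ 0.729 T.

B ≈ 0.729 T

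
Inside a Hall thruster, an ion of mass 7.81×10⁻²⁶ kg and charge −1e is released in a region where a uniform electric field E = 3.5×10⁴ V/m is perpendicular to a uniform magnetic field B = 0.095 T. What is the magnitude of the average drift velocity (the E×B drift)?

v_d ≈ 3.7×10⁵ m/s

The E×B drift speed is v_d = E/B.
v_d = 3.5×10⁴/0.095 = 3.7×10⁵ m/s.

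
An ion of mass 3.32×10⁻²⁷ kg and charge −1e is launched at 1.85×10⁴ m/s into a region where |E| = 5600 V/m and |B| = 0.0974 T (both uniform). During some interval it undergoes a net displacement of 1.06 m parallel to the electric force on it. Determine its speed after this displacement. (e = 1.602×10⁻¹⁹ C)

B does no work; ΔKE = |q|E d.
½mv_f² = ½mv₀² + |q|Ed = ½(3.32×10⁻²⁷)(1.85×10⁴)² + (1.602×10⁻¹⁹)(5600)(1.06) ≈ 5.681×10⁻¹⁹ J + 9.509×10⁻¹⁶ J ≈ 9.515×10⁻¹⁶ J.
v_f = √(2·9.515×10⁻¹⁶/3.32×10⁻²⁷) ≈ 7.57×10⁵ m/s.

v_f ≈ 7.57×10⁵ m/s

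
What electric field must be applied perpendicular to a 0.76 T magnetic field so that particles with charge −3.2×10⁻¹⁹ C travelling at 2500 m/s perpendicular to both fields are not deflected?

For straight-line motion qE = qvB, so E = vB.
E = 2500 × 0.76 = 1900 V/m.

E = 1900 V/m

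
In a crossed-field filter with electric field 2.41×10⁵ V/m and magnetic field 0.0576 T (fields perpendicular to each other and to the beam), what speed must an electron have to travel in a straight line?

v = 4.18×10⁶ m/s

For undeflected motion the electric and magnetic forces balance: qE = qvB.
v = E/B = 2.41×10⁵/0.0576 = 4.18×10⁶ m/s.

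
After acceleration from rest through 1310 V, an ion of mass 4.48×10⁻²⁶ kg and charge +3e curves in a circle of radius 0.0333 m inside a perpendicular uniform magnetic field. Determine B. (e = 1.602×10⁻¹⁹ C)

v = √(2|q|V/m) = √(2·4.806×10⁻¹⁹·1310/4.48×10⁻²⁶) ≈ 1.676×10⁵ m/s.
B = mv/(|q|r) = (4.48×10⁻²⁶)(1.676×10⁵)/((4.806×10⁻¹⁹)(0.0333)) ≈ 0.469 T.

B ≈ 0.469 T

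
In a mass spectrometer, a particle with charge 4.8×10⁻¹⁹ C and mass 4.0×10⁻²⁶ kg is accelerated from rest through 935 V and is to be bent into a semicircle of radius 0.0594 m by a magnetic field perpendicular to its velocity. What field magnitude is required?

B ≈ 0.210 T

v = √(2|q|V/m) = √(2·4.8×10⁻¹⁹·935/4.0×10⁻²⁶) ≈ 1.498×10⁵ m/s.
B = mv/(|q|r) = (4.0×10⁻²⁶)(1.498×10⁵)/((4.8×10⁻¹⁹)(0.0594)) ≈ 0.210 T.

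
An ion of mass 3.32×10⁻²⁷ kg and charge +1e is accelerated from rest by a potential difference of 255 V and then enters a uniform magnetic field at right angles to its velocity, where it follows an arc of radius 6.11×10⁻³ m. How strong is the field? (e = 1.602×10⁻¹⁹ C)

B ≈ 0.532 T

v = √(2|q|V/m) = √(2·1.602×10⁻¹⁹·255/3.32×10⁻²⁷) ≈ 1.569×10⁵ m/s.
B = mv/(|q|r) = (3.32×10⁻²⁷)(1.569×10⁵)/((1.602×10⁻¹⁹)(6.11×10⁻³)) ≈ 0.532 T.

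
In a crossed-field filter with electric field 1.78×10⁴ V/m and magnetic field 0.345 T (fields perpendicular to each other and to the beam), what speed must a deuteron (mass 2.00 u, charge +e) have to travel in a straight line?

Zero net Lorentz force requires |qE| = |q v×B|, i.e. E = vB.
v = E/B = 1.78×10⁴/0.345 = 5.16×10⁴ m/s.

v = 5.16×10⁴ m/s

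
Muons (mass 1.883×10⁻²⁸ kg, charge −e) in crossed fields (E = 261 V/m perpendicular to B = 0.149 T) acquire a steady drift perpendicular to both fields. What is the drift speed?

In crossed fields the guiding centre drifts at v_d = |E×B|/B² = E/B, independent of charge and mass.
v_d = 261/0.149 = 1750 m/s.

v_d ≈ 1750 m/s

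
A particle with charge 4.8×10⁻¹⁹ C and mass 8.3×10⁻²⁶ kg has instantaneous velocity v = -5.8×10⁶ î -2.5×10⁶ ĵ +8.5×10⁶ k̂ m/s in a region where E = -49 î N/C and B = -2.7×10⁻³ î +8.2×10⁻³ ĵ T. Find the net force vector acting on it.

F ≈ (-3.35×10⁻¹⁴, -1.10×10⁻¹⁴, -2.61×10⁻¹⁴) N

v×B = (-6.97×10⁴, -2.30×10⁴, -5.43×10⁴) N/C.
E + v×B = (-6.97×10⁴, -2.30×10⁴, -5.43×10⁴) N/C.
F = q(E + v×B) = (4.8×10⁻¹⁹ C)·(-6.97×10⁴, -2.30×10⁴, -5.43×10⁴) = (-3.35×10⁻¹⁴, -1.10×10⁻¹⁴, -2.61×10⁻¹⁴) N.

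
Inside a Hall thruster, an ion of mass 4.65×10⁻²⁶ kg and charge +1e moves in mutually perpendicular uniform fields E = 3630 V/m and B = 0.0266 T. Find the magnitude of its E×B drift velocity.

v_d ≈ 1.36×10⁵ m/s

The steady drift has the magnetic force balancing the electric force, so v_d = E/B.
v_d = 3630/0.0266 = 1.36×10⁵ m/s.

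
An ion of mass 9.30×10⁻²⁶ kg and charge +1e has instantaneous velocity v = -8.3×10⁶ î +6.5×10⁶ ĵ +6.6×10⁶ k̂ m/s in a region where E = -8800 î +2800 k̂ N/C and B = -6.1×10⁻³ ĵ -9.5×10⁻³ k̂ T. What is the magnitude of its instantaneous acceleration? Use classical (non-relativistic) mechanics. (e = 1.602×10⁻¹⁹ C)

|a| ≈ 1.72×10¹¹ m/s²

v×B = (-2.15×10⁴, -7.88×10⁴, 5.06×10⁴) N/C.
E + v×B = (-3.03×10⁴, -7.88×10⁴, 5.34×10⁴) N/C.
F = q(E + v×B) = (1.602×10⁻¹⁹ C)·(-3.03×10⁴, -7.88×10⁴, 5.34×10⁴) = (-4.85×10⁻¹⁵, -1.26×10⁻¹⁴, 8.56×10⁻¹⁵) N.
|a| = |F|/m = 1.601×10⁻¹⁴/9.30×10⁻²⁶ ≈ 1.72×10¹¹ m/s².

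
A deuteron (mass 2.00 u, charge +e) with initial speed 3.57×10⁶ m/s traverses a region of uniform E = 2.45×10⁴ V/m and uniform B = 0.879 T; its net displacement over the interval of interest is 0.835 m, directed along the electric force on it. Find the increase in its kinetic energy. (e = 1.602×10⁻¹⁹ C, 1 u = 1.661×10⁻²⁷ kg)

The magnetic force is always ⟂ v and does no work; only the electric force changes KE.
ΔKE = F_E · d = |q|E d = (1.602×10⁻¹⁹)(2.45×10⁴)(0.835) ≈ 3.28×10⁻¹⁵ J.

ΔKE ≈ 3.28×10⁻¹⁵ J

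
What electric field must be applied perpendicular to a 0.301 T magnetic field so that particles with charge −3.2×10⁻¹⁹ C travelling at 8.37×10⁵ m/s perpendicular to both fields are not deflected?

E = 2.52×10⁵ V/m

For straight-line motion qE = qvB, so E = vB.
E = 8.37×10⁵ × 0.301 = 2.52×10⁵ V/m.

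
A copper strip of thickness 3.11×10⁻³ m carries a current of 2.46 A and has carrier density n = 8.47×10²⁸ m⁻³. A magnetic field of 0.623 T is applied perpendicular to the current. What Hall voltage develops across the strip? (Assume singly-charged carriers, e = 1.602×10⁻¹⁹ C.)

V_H = IB/(n e t).
V_H = (2.46)(0.623)/((8.47×10²⁸)(1.602×10⁻¹⁹)(3.11×10⁻³)) ≈ 3.63×10⁻⁸ V.

V_H ≈ 3.63×10⁻⁸ V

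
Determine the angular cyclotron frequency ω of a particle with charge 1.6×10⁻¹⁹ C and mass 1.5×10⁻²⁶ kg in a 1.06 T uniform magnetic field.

ω = |q|B/m.
ω = (1.6×10⁻¹⁹)(1.06)/1.5×10⁻²⁶ ≈ 1.13×10⁷ rad/s.

ω ≈ 1.13×10⁷ rad/s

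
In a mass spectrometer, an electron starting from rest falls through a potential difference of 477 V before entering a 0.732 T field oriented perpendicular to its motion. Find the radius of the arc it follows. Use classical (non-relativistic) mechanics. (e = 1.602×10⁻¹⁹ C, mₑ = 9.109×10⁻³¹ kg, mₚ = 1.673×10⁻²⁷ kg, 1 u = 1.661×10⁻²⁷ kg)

Acceleration: |q|V = ½mv² ⇒ v = √(2|q|V/m) = √(2·1.602×10⁻¹⁹·477/9.109×10⁻³¹) ≈ 1.295×10⁷ m/s.
In the field: r = mv/(|q|B) = (9.109×10⁻³¹)(1.295×10⁷)/((1.602×10⁻¹⁹)(0.732)) ≈ 1.01×10⁻⁴ m.

r ≈ 1.01×10⁻⁴ m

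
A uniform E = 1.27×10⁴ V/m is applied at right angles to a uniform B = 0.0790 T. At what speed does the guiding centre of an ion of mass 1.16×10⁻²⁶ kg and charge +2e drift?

In crossed fields the guiding centre drifts at v_d = |E×B|/B² = E/B, independent of charge and mass.
v_d = 1.27×10⁴/0.0790 = 1.61×10⁵ m/s.

v_d ≈ 1.61×10⁵ m/s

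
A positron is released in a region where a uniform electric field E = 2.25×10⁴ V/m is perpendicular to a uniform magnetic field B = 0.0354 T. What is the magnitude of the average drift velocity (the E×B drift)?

v_d ≈ 6.36×10⁵ m/s

The E×B drift speed is v_d = E/B.
v_d = 2.25×10⁴/0.0354 = 6.36×10⁵ m/s.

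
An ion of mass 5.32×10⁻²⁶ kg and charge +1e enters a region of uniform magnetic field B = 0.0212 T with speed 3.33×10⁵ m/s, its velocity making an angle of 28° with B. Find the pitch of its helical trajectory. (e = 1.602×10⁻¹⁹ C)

v∥ = v cosθ = 3.33×10⁵·cos28° ≈ 2.940×10⁵ m/s.
T = 2πm/(|q|B) = 2π(5.32×10⁻²⁶)/((1.602×10⁻¹⁹)(0.0212)) ≈ 9.842×10⁻⁵ s.
pitch = v∥ T = (2.940×10⁵)(9.842×10⁻⁵) ≈ 28.9 m.

p ≈ 28.9 m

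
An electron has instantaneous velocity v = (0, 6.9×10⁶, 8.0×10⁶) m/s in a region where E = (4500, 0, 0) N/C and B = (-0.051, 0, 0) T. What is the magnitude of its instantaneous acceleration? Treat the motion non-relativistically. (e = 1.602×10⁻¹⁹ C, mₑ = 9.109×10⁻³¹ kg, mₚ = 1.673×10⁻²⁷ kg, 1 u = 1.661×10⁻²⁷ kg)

v×B = (0, -4.08×10⁵, 3.52×10⁵) N/C.
E + v×B = (4500, -4.08×10⁵, 3.52×10⁵) N/C.
F = q(E + v×B) = (−1.602×10⁻¹⁹ C)·(4500, -4.08×10⁵, 3.52×10⁵) = (-7.21×10⁻¹⁶, 6.54×10⁻¹⁴, -5.64×10⁻¹⁴) N.
|a| = |F|/m = 8.632×10⁻¹⁴/9.109×10⁻³¹ ≈ 9.48×10¹⁶ m/s².

|a| ≈ 9.48×10¹⁶ m/s²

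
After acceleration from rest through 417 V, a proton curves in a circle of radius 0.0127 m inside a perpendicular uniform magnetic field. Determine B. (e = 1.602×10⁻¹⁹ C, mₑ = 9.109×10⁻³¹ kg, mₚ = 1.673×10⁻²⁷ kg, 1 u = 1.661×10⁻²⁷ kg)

v = √(2|q|V/m) = √(2·1.602×10⁻¹⁹·417/1.673×10⁻²⁷) ≈ 2.826×10⁵ m/s.
B = mv/(|q|r) = (1.673×10⁻²⁷)(2.826×10⁵)/((1.602×10⁻¹⁹)(0.0127)) ≈ 0.232 T.

B ≈ 0.232 T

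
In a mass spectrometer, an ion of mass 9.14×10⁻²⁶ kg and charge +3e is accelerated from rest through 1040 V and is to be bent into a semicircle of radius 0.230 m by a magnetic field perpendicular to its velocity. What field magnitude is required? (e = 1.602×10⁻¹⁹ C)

v = √(2|q|V/m) = √(2·4.806×10⁻¹⁹·1040/9.14×10⁻²⁶) ≈ 1.046×10⁵ m/s.
B = mv/(|q|r) = (9.14×10⁻²⁶)(1.046×10⁵)/((4.806×10⁻¹⁹)(0.230)) ≈ 0.0865 T.

B ≈ 0.0865 T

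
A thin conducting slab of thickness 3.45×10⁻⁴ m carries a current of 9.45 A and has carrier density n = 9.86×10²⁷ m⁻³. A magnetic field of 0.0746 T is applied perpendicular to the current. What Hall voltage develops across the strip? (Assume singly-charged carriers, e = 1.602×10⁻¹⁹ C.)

V_H = IB/(n e t).
V_H = (9.45)(0.0746)/((9.86×10²⁷)(1.602×10⁻¹⁹)(3.45×10⁻⁴)) ≈ 1.29×10⁻⁶ V.

V_H ≈ 1.29×10⁻⁶ V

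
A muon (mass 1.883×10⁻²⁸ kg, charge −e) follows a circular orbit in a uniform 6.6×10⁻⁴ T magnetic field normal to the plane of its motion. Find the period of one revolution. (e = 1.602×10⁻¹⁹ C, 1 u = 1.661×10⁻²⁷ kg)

The cyclotron period depends only on m, q, B: T = 2πm/(|q|B).
T = 2π(1.883×10⁻²⁸)/((1.602×10⁻¹⁹)(6.6×10⁻⁴)) ≈ 1.1×10⁻⁵ s.

T ≈ 1.1×10⁻⁵ s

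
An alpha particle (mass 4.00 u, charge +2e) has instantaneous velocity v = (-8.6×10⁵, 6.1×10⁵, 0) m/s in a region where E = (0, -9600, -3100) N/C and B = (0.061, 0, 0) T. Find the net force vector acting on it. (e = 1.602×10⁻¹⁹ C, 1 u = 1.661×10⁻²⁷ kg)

F ≈ (0, -3.08×10⁻¹⁵, -1.29×10⁻¹⁴) N

v×B = (0, 0, -3.72×10⁴) N/C.
E + v×B = (0, -9600, -4.03×10⁴) N/C.
F = q(E + v×B) = (3.204×10⁻¹⁹ C)·(0, -9600, -4.03×10⁴) = (0, -3.08×10⁻¹⁵, -1.29×10⁻¹⁴) N.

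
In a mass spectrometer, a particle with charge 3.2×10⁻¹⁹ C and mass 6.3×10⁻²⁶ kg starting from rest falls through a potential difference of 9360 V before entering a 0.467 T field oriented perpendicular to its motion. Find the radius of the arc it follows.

r ≈ 0.130 m

Acceleration: |q|V = ½mv² ⇒ v = √(2|q|V/m) = √(2·3.2×10⁻¹⁹·9360/6.3×10⁻²⁶) ≈ 3.084×10⁵ m/s.
In the field: r = mv/(|q|B) = (6.3×10⁻²⁶)(3.084×10⁵)/((3.2×10⁻¹⁹)(0.467)) ≈ 0.130 m.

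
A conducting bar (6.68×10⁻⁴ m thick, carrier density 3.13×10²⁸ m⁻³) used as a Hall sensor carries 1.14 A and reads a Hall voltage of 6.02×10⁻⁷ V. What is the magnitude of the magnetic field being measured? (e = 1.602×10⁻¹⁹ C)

B ≈ 1.77 T

From V_H = IB/(n e t), B = V_H n e t / I.
B = (6.02×10⁻⁷)(3.13×10²⁸)(1.602×10⁻¹⁹)(6.68×10⁻⁴)/1.14 ≈ 1.77 T.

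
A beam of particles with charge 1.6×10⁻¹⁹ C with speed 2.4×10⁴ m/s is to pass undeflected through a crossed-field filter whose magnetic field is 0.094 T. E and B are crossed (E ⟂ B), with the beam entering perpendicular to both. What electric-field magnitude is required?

E = 2300 V/m

For straight-line motion qE = qvB, so E = vB.
E = 2.4×10⁴ × 0.094 = 2300 V/m.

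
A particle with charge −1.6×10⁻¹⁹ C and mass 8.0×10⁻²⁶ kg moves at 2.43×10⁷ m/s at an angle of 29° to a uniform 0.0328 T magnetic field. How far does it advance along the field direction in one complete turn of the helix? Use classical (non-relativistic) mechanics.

v∥ = v cosθ = 2.43×10⁷·cos29° ≈ 2.125×10⁷ m/s.
T = 2πm/(|q|B) = 2π(8.0×10⁻²⁶)/((1.6×10⁻¹⁹)(0.0328)) ≈ 9.578×10⁻⁵ s.
pitch = v∥ T = (2.125×10⁷)(9.578×10⁻⁵) ≈ 2040 m.

p ≈ 2040 m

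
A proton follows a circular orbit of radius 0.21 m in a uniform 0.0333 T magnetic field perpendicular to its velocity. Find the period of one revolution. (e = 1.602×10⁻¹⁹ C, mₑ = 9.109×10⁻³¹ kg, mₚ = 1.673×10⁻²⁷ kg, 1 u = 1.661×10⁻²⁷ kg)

The cyclotron period depends only on m, q, B: T = 2πm/(|q|B).
T = 2π(1.673×10⁻²⁷)/((1.602×10⁻¹⁹)(0.0333)) ≈ 1.97×10⁻⁶ s.

T ≈ 1.97×10⁻⁶ s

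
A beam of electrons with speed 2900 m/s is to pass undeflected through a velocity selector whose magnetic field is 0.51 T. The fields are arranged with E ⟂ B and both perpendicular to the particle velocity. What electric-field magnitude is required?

For straight-line motion qE = qvB, so E = vB.
E = 2900 × 0.51 = 1500 V/m.

E = 1500 V/m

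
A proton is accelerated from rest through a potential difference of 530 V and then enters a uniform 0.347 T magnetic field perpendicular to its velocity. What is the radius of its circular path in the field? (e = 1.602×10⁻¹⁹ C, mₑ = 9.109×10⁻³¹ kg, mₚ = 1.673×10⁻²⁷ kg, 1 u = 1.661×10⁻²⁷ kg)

r ≈ 9.59×10⁻³ m

Acceleration: |q|V = ½mv² ⇒ v = √(2|q|V/m) = √(2·1.602×10⁻¹⁹·530/1.673×10⁻²⁷) ≈ 3.186×10⁵ m/s.
In the field: r = mv/(|q|B) = (1.673×10⁻²⁷)(3.186×10⁵)/((1.602×10⁻¹⁹)(0.347)) ≈ 9.59×10⁻³ m.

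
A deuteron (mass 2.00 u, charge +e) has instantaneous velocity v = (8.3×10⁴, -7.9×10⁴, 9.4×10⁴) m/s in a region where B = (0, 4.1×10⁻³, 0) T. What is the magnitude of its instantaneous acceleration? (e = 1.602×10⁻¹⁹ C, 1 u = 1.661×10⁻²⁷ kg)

v×B = (-385, 0, 340) N/C.
F = q v×B = (1.602×10⁻¹⁹ C)·(-385, 0, 340) = (-6.17×10⁻¹⁷, 0, 5.45×10⁻¹⁷) N.
|a| = |F|/m = 8.236×10⁻¹⁷/3.322×10⁻²⁷ ≈ 2.48×10¹⁰ m/s².

|a| ≈ 2.48×10¹⁰ m/s²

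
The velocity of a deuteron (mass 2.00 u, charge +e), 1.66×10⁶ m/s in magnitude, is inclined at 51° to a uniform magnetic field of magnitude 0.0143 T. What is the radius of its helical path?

r ≈ 1.87 m

v⊥ = v sinθ = 1.66×10⁶·sin51° ≈ 1.290×10⁶ m/s.
r = m v⊥/(|q|B) = (3.322×10⁻²⁷)(1.290×10⁶)/((1.602×10⁻¹⁹)(0.0143)) ≈ 1.87 m.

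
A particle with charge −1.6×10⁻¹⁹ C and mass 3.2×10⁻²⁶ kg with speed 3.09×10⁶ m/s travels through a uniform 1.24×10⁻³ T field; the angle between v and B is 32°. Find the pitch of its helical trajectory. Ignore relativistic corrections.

p ≈ 2660 m

v∥ = v cosθ = 3.09×10⁶·cos32° ≈ 2.620×10⁶ m/s.
T = 2πm/(|q|B) = 2π(3.2×10⁻²⁶)/((1.6×10⁻¹⁹)(1.24×10⁻³)) ≈ 1.013×10⁻³ s.
pitch = v∥ T = (2.620×10⁶)(1.013×10⁻³) ≈ 2660 m.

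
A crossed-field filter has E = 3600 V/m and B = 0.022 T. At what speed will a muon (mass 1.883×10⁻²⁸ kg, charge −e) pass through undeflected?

v = 1.6×10⁵ m/s

Zero net Lorentz force requires |qE| = |q v×B|, i.e. E = vB.
v = E/B = 3600/0.022 = 1.6×10⁵ m/s.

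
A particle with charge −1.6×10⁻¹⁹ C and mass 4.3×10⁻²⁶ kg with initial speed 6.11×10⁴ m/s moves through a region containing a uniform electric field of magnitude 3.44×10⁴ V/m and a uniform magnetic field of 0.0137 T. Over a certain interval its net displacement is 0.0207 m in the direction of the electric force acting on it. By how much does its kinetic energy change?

The magnetic force is always ⟂ v and does no work; only the electric force changes KE.
ΔKE = F_E · d = |q|E d = (1.6×10⁻¹⁹)(3.44×10⁴)(0.0207) ≈ 1.14×10⁻¹⁶ J.

ΔKE ≈ 1.14×10⁻¹⁶ J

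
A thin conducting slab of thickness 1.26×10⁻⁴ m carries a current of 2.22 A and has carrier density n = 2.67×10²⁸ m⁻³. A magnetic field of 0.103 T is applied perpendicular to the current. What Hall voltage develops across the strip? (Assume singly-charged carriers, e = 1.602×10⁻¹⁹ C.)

V_H ≈ 4.24×10⁻⁷ V

V_H = IB/(n e t).
V_H = (2.22)(0.103)/((2.67×10²⁸)(1.602×10⁻¹⁹)(1.26×10⁻⁴)) ≈ 4.24×10⁻⁷ V.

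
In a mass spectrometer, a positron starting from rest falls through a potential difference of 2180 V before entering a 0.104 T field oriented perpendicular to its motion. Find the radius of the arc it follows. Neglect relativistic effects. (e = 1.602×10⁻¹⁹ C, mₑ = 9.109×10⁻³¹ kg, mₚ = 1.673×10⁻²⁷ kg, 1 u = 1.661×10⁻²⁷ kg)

Acceleration: |q|V = ½mv² ⇒ v = √(2|q|V/m) = √(2·1.602×10⁻¹⁹·2180/9.109×10⁻³¹) ≈ 2.769×10⁷ m/s.
In the field: r = mv/(|q|B) = (9.109×10⁻³¹)(2.769×10⁷)/((1.602×10⁻¹⁹)(0.104)) ≈ 1.51×10⁻³ m.

r ≈ 1.51×10⁻³ m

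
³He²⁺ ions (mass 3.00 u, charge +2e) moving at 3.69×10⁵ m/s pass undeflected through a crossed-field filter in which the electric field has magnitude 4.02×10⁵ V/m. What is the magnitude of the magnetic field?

B = 1.09 T

Balance of forces in the selector: qE = qvB ⇒ B = E/v.
B = 4.02×10⁵/3.69×10⁵ = 1.09 T.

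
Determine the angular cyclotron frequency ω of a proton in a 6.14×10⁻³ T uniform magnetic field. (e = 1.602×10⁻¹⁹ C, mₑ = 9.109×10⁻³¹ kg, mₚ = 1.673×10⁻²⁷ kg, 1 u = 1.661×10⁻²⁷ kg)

ω = |q|B/m.
ω = (1.602×10⁻¹⁹)(6.14×10⁻³)/1.673×10⁻²⁷ ≈ 5.88×10⁵ rad/s.

ω ≈ 5.88×10⁵ rad/s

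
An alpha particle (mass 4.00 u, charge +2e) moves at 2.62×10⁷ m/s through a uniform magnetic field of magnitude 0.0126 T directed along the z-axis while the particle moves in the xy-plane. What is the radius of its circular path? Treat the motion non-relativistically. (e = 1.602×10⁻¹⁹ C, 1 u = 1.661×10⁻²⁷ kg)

The magnetic force provides the centripetal force: |q|vB = mv²/r.
r = mv/(|q|B) = (6.644×10⁻²⁷)(2.62×10⁷)/((3.204×10⁻¹⁹)(0.0126)) ≈ 43.1 m.

r ≈ 43.1 m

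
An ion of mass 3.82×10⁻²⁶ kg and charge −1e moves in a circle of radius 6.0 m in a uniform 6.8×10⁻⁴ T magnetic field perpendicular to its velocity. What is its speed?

v ≈ 1.7×10⁴ m/s

From |q|vB = mv²/r, v = |q|Br/m.
v = (1.602×10⁻¹⁹)(6.8×10⁻⁴)(6.0)/3.82×10⁻²⁶ ≈ 1.7×10⁴ m/s.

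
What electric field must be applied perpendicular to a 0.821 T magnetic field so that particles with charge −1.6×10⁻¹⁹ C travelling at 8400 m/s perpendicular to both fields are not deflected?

For straight-line motion qE = qvB, so E = vB.
E = 8400 × 0.821 = 6900 V/m.

E = 6900 V/m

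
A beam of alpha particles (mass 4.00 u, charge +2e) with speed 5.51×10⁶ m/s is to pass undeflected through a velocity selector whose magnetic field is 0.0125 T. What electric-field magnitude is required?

For straight-line motion qE = qvB, so E = vB.
E = 5.51×10⁶ × 0.0125 = 6.89×10⁴ V/m.

E = 6.89×10⁴ V/m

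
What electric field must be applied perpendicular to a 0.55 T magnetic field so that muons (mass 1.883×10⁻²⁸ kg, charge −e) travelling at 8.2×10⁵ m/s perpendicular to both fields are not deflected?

For straight-line motion qE = qvB, so E = vB.
E = 8.2×10⁵ × 0.55 = 4.5×10⁵ V/m.

E = 4.5×10⁵ V/m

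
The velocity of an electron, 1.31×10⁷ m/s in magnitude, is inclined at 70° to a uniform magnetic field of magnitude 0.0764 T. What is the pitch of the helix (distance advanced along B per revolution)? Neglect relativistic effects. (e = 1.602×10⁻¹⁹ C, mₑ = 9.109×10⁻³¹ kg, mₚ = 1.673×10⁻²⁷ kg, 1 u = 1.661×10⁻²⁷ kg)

v∥ = v cosθ = 1.31×10⁷·cos70° ≈ 4.480×10⁶ m/s.
T = 2πm/(|q|B) = 2π(9.109×10⁻³¹)/((1.602×10⁻¹⁹)(0.0764)) ≈ 4.676×10⁻¹⁰ s.
pitch = v∥ T = (4.480×10⁶)(4.676×10⁻¹⁰) ≈ 2.10×10⁻³ m.

p ≈ 2.10×10⁻³ m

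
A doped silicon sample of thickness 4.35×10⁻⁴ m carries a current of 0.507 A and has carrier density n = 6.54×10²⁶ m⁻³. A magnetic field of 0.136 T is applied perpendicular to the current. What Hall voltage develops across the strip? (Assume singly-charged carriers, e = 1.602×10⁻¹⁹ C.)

V_H = IB/(n e t).
V_H = (0.507)(0.136)/((6.54×10²⁶)(1.602×10⁻¹⁹)(4.35×10⁻⁴)) ≈ 1.51×10⁻⁶ V.

V_H ≈ 1.51×10⁻⁶ V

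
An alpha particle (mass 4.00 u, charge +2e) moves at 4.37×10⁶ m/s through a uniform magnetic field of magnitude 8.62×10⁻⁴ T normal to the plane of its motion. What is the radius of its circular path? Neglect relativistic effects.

r ≈ 105 m

The magnetic force provides the centripetal force: |q|vB = mv²/r.
r = mv/(|q|B) = (6.644×10⁻²⁷)(4.37×10⁶)/((3.204×10⁻¹⁹)(8.62×10⁻⁴)) ≈ 105 m.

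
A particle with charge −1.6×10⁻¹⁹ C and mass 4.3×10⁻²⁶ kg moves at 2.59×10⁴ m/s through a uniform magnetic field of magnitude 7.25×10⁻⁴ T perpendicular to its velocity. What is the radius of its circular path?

r ≈ 9.60 m

The magnetic force provides the centripetal force: |q|vB = mv²/r.
r = mv/(|q|B) = (4.3×10⁻²⁶)(2.59×10⁴)/((1.6×10⁻¹⁹)(7.25×10⁻⁴)) ≈ 9.60 m.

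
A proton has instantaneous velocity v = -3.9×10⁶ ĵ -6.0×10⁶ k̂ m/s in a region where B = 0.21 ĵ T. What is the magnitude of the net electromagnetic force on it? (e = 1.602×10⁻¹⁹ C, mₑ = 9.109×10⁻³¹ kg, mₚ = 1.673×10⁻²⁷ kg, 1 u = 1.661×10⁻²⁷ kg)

v×B = (1.26×10⁶, 0, 0) N/C.
F = q v×B = (1.602×10⁻¹⁹ C)·(1.26×10⁶, 0, 0) = (2.02×10⁻¹³, 0, 0) N.
|F| = 2.02×10⁻¹³ N.

|F| ≈ 2.02×10⁻¹³ N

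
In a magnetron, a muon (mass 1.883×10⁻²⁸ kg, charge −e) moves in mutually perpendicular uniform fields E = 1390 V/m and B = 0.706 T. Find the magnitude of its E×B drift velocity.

In crossed fields the guiding centre drifts at v_d = |E×B|/B² = E/B, independent of charge and mass.
v_d = 1390/0.706 = 1970 m/s.

v_d ≈ 1970 m/s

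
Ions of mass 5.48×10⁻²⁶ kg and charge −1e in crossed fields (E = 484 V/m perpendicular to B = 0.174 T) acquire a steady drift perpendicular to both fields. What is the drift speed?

v_d ≈ 2780 m/s

The steady drift has the magnetic force balancing the electric force, so v_d = E/B.
v_d = 484/0.174 = 2780 m/s.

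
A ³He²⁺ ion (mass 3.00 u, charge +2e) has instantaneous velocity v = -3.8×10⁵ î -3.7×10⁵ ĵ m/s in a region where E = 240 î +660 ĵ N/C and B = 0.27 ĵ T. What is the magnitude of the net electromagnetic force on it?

|F| ≈ 3.29×10⁻¹⁴ N

v×B = (0, 0, -1.03×10⁵) N/C.
E + v×B = (240, 660, -1.03×10⁵) N/C.
F = q(E + v×B) = (3.204×10⁻¹⁹ C)·(240, 660, -1.03×10⁵) = (7.69×10⁻¹⁷, 2.11×10⁻¹⁶, -3.29×10⁻¹⁴) N.
|F| = 3.29×10⁻¹⁴ N.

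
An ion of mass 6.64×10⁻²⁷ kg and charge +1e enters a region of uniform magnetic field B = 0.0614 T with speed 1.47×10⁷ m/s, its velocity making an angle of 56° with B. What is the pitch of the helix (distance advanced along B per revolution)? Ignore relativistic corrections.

v∥ = v cosθ = 1.47×10⁷·cos56° ≈ 8.220×10⁶ m/s.
T = 2πm/(|q|B) = 2π(6.64×10⁻²⁷)/((1.602×10⁻¹⁹)(0.0614)) ≈ 4.241×10⁻⁶ s.
pitch = v∥ T = (8.220×10⁶)(4.241×10⁻⁶) ≈ 34.9 m.

p ≈ 34.9 m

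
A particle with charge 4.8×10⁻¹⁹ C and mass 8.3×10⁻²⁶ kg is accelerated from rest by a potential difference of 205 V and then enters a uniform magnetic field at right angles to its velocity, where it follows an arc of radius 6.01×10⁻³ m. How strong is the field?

v = √(2|q|V/m) = √(2·4.8×10⁻¹⁹·205/8.3×10⁻²⁶) ≈ 4.869×10⁴ m/s.
B = mv/(|q|r) = (8.3×10⁻²⁶)(4.869×10⁴)/((4.8×10⁻¹⁹)(6.01×10⁻³)) ≈ 1.40 T.

B ≈ 1.40 T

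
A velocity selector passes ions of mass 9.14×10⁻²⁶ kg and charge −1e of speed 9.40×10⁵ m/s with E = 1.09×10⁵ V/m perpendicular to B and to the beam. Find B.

B = 0.116 T

Balance of forces in the selector: qE = qvB ⇒ B = E/v.
B = 1.09×10⁵/9.40×10⁵ = 0.116 T.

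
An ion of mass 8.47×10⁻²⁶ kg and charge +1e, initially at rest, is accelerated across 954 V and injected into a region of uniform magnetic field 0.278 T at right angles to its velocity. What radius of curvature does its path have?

r ≈ 0.114 m

Acceleration: |q|V = ½mv² ⇒ v = √(2|q|V/m) = √(2·1.602×10⁻¹⁹·954/8.47×10⁻²⁶) ≈ 6.007×10⁴ m/s.
In the field: r = mv/(|q|B) = (8.47×10⁻²⁶)(6.007×10⁴)/((1.602×10⁻¹⁹)(0.278)) ≈ 0.114 m.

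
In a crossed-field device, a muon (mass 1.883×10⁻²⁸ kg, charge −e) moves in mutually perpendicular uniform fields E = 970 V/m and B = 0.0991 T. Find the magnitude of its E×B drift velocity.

v_d ≈ 9790 m/s

The steady drift has the magnetic force balancing the electric force, so v_d = E/B.
v_d = 970/0.0991 = 9790 m/s.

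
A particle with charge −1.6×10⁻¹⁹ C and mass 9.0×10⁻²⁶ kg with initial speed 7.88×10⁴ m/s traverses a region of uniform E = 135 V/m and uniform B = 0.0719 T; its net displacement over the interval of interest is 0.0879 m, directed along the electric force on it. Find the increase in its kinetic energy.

ΔKE ≈ 1.90×10⁻¹⁸ J

The magnetic force is always ⟂ v and does no work; only the electric force changes KE.
ΔKE = F_E · d = |q|E d = (1.6×10⁻¹⁹)(135)(0.0879) ≈ 1.90×10⁻¹⁸ J.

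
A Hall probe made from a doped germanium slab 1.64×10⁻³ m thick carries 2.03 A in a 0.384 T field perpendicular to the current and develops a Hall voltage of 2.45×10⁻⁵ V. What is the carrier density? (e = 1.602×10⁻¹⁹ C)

From V_H = IB/(n e t), n = IB/(V_H e t).
n = (2.03)(0.384)/((2.45×10⁻⁵)(1.602×10⁻¹⁹)(1.64×10⁻³)) ≈ 1.21×10²⁶ m⁻³.

n ≈ 1.21×10²⁶ m⁻³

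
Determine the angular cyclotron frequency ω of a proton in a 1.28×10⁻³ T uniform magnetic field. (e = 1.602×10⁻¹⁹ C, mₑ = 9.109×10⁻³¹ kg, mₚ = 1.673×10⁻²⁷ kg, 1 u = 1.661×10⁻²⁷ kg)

ω = |q|B/m.
ω = (1.602×10⁻¹⁹)(1.28×10⁻³)/1.673×10⁻²⁷ ≈ 1.23×10⁵ rad/s.

ω ≈ 1.23×10⁵ rad/s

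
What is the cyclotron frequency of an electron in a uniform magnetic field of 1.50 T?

f ≈ 4.20×10¹⁰ Hz

f = |q|B/(2πm).
f = (1.602×10⁻¹⁹)(1.50)/(2π·9.109×10⁻³¹) ≈ 4.20×10¹⁰ Hz.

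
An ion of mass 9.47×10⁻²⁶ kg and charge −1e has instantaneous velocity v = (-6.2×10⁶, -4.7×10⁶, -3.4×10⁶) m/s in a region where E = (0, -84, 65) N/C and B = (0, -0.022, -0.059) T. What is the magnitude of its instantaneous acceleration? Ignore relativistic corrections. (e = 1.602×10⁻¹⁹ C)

|a| ≈ 7.44×10¹¹ m/s²

v×B = (2.02×10⁵, -3.66×10⁵, 1.36×10⁵) N/C.
E + v×B = (2.02×10⁵, -3.66×10⁵, 1.36×10⁵) N/C.
F = q(E + v×B) = (−1.602×10⁻¹⁹ C)·(2.02×10⁵, -3.66×10⁵, 1.36×10⁵) = (-3.24×10⁻¹⁴, 5.86×10⁻¹⁴, -2.19×10⁻¹⁴) N.
|a| = |F|/m = 7.047×10⁻¹⁴/9.47×10⁻²⁶ ≈ 7.44×10¹¹ m/s².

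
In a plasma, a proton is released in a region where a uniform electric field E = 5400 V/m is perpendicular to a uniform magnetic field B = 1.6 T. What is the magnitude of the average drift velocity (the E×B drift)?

v_d ≈ 3400 m/s

The steady drift has the magnetic force balancing the electric force, so v_d = E/B.
v_d = 5400/1.6 = 3400 m/s.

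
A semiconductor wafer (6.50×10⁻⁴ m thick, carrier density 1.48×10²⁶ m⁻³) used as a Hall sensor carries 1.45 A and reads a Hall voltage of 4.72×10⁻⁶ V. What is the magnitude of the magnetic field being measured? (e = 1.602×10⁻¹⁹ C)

From V_H = IB/(n e t), B = V_H n e t / I.
B = (4.72×10⁻⁶)(1.48×10²⁶)(1.602×10⁻¹⁹)(6.50×10⁻⁴)/1.45 ≈ 0.0502 T.

B ≈ 0.0502 T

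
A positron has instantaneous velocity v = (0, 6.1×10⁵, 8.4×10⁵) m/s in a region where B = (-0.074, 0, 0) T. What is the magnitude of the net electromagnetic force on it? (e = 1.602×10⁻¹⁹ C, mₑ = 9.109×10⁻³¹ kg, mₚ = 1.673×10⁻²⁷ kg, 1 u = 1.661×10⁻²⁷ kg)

v×B = (0, -6.22×10⁴, 4.51×10⁴) N/C.
F = q v×B = (1.602×10⁻¹⁹ C)·(0, -6.22×10⁴, 4.51×10⁴) = (0, -9.96×10⁻¹⁵, 7.23×10⁻¹⁵) N.
|F| = 1.23×10⁻¹⁴ N.

|F| ≈ 1.23×10⁻¹⁴ N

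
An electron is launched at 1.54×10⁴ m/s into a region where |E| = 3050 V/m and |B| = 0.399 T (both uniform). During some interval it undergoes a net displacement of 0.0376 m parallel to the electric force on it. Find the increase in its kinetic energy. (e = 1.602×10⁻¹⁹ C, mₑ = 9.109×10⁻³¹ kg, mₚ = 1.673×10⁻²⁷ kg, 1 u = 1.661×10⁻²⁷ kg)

The magnetic force is always ⟂ v and does no work; only the electric force changes KE.
ΔKE = F_E · d = |q|E d = (1.602×10⁻¹⁹)(3050)(0.0376) ≈ 1.84×10⁻¹⁷ J.

ΔKE ≈ 1.84×10⁻¹⁷ J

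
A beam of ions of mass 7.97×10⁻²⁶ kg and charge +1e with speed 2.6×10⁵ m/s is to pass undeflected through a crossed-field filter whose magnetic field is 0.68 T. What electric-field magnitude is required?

E = 1.8×10⁵ V/m

For straight-line motion qE = qvB, so E = vB.
E = 2.6×10⁵ × 0.68 = 1.8×10⁵ V/m.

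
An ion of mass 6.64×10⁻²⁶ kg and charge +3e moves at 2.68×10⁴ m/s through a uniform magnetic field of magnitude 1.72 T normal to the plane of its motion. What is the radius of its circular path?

The magnetic force provides the centripetal force: |q|vB = mv²/r.
r = mv/(|q|B) = (6.64×10⁻²⁶)(2.68×10⁴)/((4.806×10⁻¹⁹)(1.72)) ≈ 2.15×10⁻³ m.

r ≈ 2.15×10⁻³ m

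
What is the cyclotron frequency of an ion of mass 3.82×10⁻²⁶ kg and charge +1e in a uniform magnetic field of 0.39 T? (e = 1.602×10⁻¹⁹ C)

f = |q|B/(2πm).
f = (1.602×10⁻¹⁹)(0.39)/(2π·3.82×10⁻²⁶) ≈ 2.6×10⁵ Hz.

f ≈ 2.6×10⁵ Hz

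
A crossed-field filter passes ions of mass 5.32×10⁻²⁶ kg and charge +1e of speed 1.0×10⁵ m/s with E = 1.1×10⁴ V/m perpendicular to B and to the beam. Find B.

Balance of forces in the selector: qE = qvB ⇒ B = E/v.
B = 1.1×10⁴/1.0×10⁵ = 0.11 T.

B = 0.11 T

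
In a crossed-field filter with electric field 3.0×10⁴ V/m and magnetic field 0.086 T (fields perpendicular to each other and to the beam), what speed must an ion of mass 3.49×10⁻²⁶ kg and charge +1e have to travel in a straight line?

v = 3.5×10⁵ m/s

Zero net Lorentz force requires |qE| = |q v×B|, i.e. E = vB.
v = E/B = 3.0×10⁴/0.086 = 3.5×10⁵ m/s.
The result is independent of the particle's charge and mass.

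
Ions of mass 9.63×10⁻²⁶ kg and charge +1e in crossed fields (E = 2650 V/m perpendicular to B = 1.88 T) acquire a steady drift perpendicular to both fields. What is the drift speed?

v_d ≈ 1410 m/s

The steady drift has the magnetic force balancing the electric force, so v_d = E/B.
v_d = 2650/1.88 = 1410 m/s.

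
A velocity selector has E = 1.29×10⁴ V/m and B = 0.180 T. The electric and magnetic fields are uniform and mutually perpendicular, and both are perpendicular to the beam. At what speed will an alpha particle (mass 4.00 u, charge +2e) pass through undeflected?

Straight-line motion ⇒ electric and magnetic forces cancel, so E = vB.
v = E/B = 1.29×10⁴/0.180 = 7.17×10⁴ m/s.

v = 7.17×10⁴ m/s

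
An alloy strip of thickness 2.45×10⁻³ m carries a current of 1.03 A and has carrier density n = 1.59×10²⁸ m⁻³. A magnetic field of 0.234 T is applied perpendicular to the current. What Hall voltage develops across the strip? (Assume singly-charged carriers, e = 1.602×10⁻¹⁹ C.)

V_H = IB/(n e t).
V_H = (1.03)(0.234)/((1.59×10²⁸)(1.602×10⁻¹⁹)(2.45×10⁻³)) ≈ 3.86×10⁻⁸ V.

V_H ≈ 3.86×10⁻⁸ V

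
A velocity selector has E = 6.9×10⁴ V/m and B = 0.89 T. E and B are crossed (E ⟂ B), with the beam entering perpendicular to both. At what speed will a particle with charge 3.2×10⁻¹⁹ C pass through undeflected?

For undeflected motion the electric and magnetic forces balance: qE = qvB.
v = E/B = 6.9×10⁴/0.89 = 7.8×10⁴ m/s.
The result is independent of the particle's charge and mass.

v = 7.8×10⁴ m/s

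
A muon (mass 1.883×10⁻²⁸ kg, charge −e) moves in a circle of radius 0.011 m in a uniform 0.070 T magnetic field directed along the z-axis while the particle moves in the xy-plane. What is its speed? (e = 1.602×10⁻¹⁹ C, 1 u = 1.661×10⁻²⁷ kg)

From |q|vB = mv²/r, v = |q|Br/m.
v = (1.602×10⁻¹⁹)(0.070)(0.011)/1.883×10⁻²⁸ ≈ 6.6×10⁵ m/s.

v ≈ 6.6×10⁵ m/s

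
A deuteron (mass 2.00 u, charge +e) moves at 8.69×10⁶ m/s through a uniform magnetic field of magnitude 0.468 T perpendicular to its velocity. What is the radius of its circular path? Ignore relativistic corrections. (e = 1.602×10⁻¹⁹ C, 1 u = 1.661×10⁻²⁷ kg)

r ≈ 0.385 m

The magnetic force provides the centripetal force: |q|vB = mv²/r.
r = mv/(|q|B) = (3.322×10⁻²⁷)(8.69×10⁶)/((1.602×10⁻¹⁹)(0.468)) ≈ 0.385 m.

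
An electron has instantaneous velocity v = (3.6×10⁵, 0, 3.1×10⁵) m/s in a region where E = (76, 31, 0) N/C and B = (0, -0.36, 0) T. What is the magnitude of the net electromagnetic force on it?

|F| ≈ 2.74×10⁻¹⁴ N

v×B = (1.12×10⁵, 0, -1.30×10⁵) N/C.
E + v×B = (1.12×10⁵, 31.0, -1.30×10⁵) N/C.
F = q(E + v×B) = (−1.602×10⁻¹⁹ C)·(1.12×10⁵, 31.0, -1.30×10⁵) = (-1.79×10⁻¹⁴, -4.97×10⁻¹⁸, 2.08×10⁻¹⁴) N.
|F| = 2.74×10⁻¹⁴ N.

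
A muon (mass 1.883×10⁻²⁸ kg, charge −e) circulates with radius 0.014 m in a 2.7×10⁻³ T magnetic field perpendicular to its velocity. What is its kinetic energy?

KE ≈ 0.61 eV

v = |q|Br/m, then KE = ½mv² = (qBr)²/(2m).
v = (1.602×10⁻¹⁹)(2.7×10⁻³)(0.014)/1.883×10⁻²⁸ ≈ 3.216×10⁴ m/s.
KE = ½(1.883×10⁻²⁸)(3.216×10⁴)² ≈ 9.7×10⁻²⁰ J = 0.61 eV.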